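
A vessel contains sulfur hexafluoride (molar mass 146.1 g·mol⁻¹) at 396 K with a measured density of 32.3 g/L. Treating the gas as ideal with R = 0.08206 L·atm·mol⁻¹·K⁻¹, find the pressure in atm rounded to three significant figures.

ρ = PM/(RT) ⇒ P = ρRT/M = (32.3 × 0.08206 × 396.0) / 146.1

P ≈ 7.18 atm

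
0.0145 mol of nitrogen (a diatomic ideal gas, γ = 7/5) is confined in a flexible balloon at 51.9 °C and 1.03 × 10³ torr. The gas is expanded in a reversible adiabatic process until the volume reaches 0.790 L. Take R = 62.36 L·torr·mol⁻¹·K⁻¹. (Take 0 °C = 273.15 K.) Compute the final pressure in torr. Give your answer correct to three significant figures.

Convert: T₁ = 325.0 K.
From PV = nRT: V₁ = nRT₁/P₁ = 0.2854 L.
Reversible adiabatic, γ = 7/5: T₂ = T₁·(V₁/V₂)^(γ−1) = 216.3 K; P₂ = P₁·(V₁/V₂)^γ = 247.6 torr.

P₂ ≈ 248 torr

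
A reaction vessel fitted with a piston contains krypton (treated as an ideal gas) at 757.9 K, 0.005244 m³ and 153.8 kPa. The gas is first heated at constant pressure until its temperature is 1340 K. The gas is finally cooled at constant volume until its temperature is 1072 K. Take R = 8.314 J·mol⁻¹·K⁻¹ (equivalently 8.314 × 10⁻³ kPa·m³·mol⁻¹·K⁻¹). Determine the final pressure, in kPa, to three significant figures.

Isobaric, so V/T is constant: P₂ = P₁; V₂ = V₁·(T₂/T₁) = 0.009272 m³.
V constant ⇒ P ∝ T: V₃ = V₂; P₃ = P₂·(T₃/T₂) = 123.0 kPa.

P₃ ≈ 123 kPa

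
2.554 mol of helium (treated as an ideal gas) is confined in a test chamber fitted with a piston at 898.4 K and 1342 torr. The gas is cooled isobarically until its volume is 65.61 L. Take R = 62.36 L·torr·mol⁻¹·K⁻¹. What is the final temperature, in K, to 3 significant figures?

T₂ ≈ 553 K

From PV = nRT: V₁ = nRT₁/P₁ = 106.6 L.
P constant ⇒ V ∝ T: P₂ = P₁; T₂ = T₁·(V₂/V₁) = 552.8 K.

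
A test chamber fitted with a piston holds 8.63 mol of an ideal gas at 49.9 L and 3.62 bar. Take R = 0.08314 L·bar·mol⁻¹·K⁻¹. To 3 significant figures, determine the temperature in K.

T ≈ 252 K

PV = nRT ⇒ T = PV/(nR) = (3.62 × 49.9) / (8.63 × 0.08314)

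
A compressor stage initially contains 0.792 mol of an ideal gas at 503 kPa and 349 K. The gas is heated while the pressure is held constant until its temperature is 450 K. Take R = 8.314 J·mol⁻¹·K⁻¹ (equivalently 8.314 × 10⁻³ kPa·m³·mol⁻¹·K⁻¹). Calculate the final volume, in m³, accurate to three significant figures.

From PV = nRT: V₁ = nRT₁/P₁ = 0.004569 m³.
Isobaric, so V/T is constant: P₂ = P₁; V₂ = V₁·(T₂/T₁) = 0.005891 m³.

V₂ ≈ 0.00589 m³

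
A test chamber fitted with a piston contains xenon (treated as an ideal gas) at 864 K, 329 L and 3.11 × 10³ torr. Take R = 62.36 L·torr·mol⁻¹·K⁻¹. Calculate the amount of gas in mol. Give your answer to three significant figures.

n ≈ 19.0 mol

PV = nRT ⇒ n = PV/(RT) = (3.11e+03 × 329) / (62.36 × 864)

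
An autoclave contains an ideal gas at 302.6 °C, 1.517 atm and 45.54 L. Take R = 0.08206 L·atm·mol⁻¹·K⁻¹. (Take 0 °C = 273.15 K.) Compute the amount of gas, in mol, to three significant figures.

Convert: T = 575.75 K.
PV = nRT ⇒ n = PV/(RT) = (1.517 × 45.54) / (0.08206 × 575.75)

n ≈ 1.46 mol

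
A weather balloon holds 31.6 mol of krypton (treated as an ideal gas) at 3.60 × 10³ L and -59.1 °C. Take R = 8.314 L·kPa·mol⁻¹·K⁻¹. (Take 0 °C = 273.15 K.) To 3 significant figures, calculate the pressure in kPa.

P ≈ 15.6 kPa

Convert: T = 214.05 K.
PV = nRT ⇒ P = nRT/V = (31.6 × 8.314 × 214.05) / 3.60e+03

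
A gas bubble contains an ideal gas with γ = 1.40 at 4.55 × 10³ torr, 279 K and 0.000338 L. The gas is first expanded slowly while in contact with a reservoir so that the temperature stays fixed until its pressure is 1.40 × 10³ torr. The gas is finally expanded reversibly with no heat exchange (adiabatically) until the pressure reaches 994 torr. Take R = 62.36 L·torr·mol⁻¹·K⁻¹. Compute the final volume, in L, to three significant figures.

T constant ⇒ Boyle's law P V = const: T₂ = T₁; V₂ = V₁·(P₁/P₂) = 0.001098 L.
Reversible adiabatic, γ = 1.40: T₃ = T₂·(P₃/P₂)^((γ−1)/γ) = 253.0 K; V₃ = V₂·(P₂/P₃)^(1/γ) = 0.001403 L.

V₃ ≈ 0.00140 L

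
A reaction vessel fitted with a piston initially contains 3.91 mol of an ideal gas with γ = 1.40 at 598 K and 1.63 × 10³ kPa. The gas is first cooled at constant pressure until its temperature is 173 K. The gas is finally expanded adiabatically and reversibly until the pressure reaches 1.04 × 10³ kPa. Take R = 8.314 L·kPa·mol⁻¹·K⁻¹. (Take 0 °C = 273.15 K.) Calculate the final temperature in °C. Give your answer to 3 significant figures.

T₃ ≈ -121 °C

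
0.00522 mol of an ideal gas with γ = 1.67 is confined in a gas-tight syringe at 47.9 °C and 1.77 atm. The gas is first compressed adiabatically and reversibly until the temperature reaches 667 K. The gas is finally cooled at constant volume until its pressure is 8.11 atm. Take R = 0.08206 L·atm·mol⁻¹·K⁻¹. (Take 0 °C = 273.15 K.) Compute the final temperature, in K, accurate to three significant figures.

Convert: T₁ = 321.0 K.
From PV = nRT: V₁ = nRT₁/P₁ = 0.07770 L.
Reversible adiabatic, γ = 1.67: P₂ = P₁·(T₂/T₁)^(γ/(γ−1)) = 10.95 atm; V₂ = V₁·(T₁/T₂)^(1/(γ−1)) = 0.02609 L.
Isochoric, so P/T is constant: V₃ = V₂; T₃ = T₂·(P₃/P₂) = 493.9 K.

T₃ ≈ 494 K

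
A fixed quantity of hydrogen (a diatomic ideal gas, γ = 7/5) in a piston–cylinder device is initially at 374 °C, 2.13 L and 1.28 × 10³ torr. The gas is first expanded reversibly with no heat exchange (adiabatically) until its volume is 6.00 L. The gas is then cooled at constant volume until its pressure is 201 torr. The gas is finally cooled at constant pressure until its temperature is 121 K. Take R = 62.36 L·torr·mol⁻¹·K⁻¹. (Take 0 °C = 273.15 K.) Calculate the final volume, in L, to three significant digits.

Convert: T₁ = 647.1 K.
Adiabatic (γ = 7/5), T V^(γ−1) and P V^γ constant: T₂ = T₁·(V₁/V₂)^(γ−1) = 427.7 K; P₂ = P₁·(V₁/V₂)^γ = 300.3 torr.
V constant ⇒ P ∝ T: V₃ = V₂; T₃ = T₂·(P₃/P₂) = 286.3 K.
P constant ⇒ V ∝ T: P₄ = P₃; V₄ = V₃·(T₄/T₃) = 2.536 L.

V₄ ≈ 2.54 L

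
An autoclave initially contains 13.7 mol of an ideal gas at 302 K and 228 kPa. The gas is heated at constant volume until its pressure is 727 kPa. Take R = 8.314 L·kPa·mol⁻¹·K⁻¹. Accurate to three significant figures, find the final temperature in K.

T₂ ≈ 963 K

From PV = nRT: V₁ = nRT₁/P₁ = 150.9 L.
Isochoric, so P/T is constant: V₂ = V₁; T₂ = T₁·(P₂/P₁) = 963.0 K.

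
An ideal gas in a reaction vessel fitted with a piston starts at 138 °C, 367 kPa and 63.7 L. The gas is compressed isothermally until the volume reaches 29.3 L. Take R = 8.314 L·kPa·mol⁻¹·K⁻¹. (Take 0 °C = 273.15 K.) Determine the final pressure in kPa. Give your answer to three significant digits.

Convert: T₁ = 411.1 K.
T constant ⇒ Boyle's law P V = const: T₂ = T₁; P₂ = P₁·(V₁/V₂) = 797.9 kPa.

P₂ ≈ 798 kPa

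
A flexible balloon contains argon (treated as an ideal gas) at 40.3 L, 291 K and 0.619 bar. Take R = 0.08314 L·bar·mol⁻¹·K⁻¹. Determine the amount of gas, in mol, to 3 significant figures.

n ≈ 1.03 mol

PV = nRT ⇒ n = PV/(RT) = (0.619 × 40.3) / (0.08314 × 291)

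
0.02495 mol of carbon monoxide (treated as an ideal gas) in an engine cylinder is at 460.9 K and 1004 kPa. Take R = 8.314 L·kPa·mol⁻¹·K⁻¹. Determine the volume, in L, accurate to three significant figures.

PV = nRT ⇒ V = nRT/P = (0.02495 × 8.314 × 460.9) / 1004

V ≈ 0.0952 L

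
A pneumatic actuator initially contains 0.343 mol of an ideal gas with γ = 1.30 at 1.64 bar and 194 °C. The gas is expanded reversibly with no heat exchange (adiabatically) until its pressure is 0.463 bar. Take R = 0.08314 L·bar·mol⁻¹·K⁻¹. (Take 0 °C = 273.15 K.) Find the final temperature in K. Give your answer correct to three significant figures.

T₂ ≈ 349 K

Convert: T₁ = 467.1 K.
From PV = nRT: V₁ = nRT₁/P₁ = 8.123 L.
Adiabatic (γ = 1.30), T V^(γ−1) and P V^γ constant: T₂ = T₁·(P₂/P₁)^((γ−1)/γ) = 348.9 K; V₂ = V₁·(P₁/P₂)^(1/γ) = 21.49 L.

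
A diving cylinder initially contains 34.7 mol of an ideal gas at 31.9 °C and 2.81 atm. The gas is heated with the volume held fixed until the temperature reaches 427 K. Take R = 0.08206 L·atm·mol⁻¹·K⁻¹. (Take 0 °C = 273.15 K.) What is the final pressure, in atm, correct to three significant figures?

Convert: T₁ = 305.0 K.
From PV = nRT: V₁ = nRT₁/P₁ = 309.1 L.
V constant ⇒ P ∝ T: V₂ = V₁; P₂ = P₁·(T₂/T₁) = 3.933 atm.

P₂ ≈ 3.93 atm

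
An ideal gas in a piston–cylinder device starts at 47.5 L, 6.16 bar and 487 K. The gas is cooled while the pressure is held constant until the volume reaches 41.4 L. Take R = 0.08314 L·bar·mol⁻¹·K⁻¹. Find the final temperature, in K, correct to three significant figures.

T₂ ≈ 424 K

P constant ⇒ V ∝ T: P₂ = P₁; T₂ = T₁·(V₂/V₁) = 424.5 K.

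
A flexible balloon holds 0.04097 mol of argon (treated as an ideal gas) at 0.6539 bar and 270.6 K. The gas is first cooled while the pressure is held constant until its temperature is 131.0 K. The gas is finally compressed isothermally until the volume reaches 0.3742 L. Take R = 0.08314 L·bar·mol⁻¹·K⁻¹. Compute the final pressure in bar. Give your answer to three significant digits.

P₃ ≈ 1.19 bar

From PV = nRT: V₁ = nRT₁/P₁ = 1.410 L.
P constant ⇒ V ∝ T: P₂ = P₁; V₂ = V₁·(T₂/T₁) = 0.6824 L.
T constant ⇒ Boyle's law P V = const: T₃ = T₂; P₃ = P₂·(V₂/V₃) = 1.192 bar.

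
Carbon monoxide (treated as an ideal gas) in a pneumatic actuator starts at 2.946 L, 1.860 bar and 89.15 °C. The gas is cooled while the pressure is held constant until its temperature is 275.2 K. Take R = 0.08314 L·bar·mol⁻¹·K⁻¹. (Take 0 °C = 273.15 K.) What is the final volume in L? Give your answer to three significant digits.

Convert: T₁ = 362.3 K.
Isobaric, so V/T is constant: P₂ = P₁; V₂ = V₁·(T₂/T₁) = 2.238 L.

V₂ ≈ 2.24 L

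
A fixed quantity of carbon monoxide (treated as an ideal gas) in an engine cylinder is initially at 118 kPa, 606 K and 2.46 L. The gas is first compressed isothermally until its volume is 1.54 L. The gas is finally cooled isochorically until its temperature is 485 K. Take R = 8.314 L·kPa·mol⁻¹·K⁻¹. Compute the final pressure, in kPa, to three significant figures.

P₃ ≈ 151 kPa

T constant ⇒ Boyle's law P V = const: T₂ = T₁; P₂ = P₁·(V₁/V₂) = 188.5 kPa.
Isochoric, so P/T is constant: V₃ = V₂; P₃ = P₂·(T₃/T₂) = 150.9 kPa.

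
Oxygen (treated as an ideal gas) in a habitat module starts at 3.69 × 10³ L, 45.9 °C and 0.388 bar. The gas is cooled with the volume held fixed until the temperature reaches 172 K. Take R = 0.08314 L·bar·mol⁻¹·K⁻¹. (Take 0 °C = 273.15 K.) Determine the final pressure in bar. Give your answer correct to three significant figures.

Convert: T₁ = 319.0 K.
V constant ⇒ P ∝ T: V₂ = V₁; P₂ = P₁·(T₂/T₁) = 0.2092 bar.

P₂ ≈ 0.209 bar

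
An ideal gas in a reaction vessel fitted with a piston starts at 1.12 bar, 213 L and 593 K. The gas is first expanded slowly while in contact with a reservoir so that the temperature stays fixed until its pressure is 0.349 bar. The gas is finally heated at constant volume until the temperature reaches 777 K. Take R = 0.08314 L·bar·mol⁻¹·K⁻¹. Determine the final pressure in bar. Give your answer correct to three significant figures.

T constant ⇒ Boyle's law P V = const: T₂ = T₁; V₂ = V₁·(P₁/P₂) = 683.6 L.
V constant ⇒ P ∝ T: V₃ = V₂; P₃ = P₂·(T₃/T₂) = 0.4573 bar.

P₃ ≈ 0.457 bar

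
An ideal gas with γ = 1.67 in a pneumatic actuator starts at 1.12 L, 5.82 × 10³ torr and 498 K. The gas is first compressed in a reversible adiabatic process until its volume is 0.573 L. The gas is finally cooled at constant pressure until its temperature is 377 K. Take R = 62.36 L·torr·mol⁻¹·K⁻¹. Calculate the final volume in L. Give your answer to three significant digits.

V₃ ≈ 0.277 L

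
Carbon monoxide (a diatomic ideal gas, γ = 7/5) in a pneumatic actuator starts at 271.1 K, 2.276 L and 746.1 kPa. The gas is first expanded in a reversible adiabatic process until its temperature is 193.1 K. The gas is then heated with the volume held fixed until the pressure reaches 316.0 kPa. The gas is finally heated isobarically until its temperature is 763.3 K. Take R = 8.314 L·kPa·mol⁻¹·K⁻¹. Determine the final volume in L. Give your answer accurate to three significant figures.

Reversible adiabatic, γ = 7/5: P₂ = P₁·(T₂/T₁)^(γ/(γ−1)) = 227.6 kPa; V₂ = V₁·(T₁/T₂)^(1/(γ−1)) = 5.315 L.
Isochoric, so P/T is constant: V₃ = V₂; T₃ = T₂·(P₃/P₂) = 268.2 K.
P constant ⇒ V ∝ T: P₄ = P₃; V₄ = V₃·(T₄/T₃) = 15.13 L.

V₄ ≈ 15.1 L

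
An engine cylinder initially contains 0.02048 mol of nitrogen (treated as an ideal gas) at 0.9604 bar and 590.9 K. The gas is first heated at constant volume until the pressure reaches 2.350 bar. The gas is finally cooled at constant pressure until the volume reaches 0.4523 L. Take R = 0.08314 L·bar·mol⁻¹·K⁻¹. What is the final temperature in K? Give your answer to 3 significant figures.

T₃ ≈ 624 K

From PV = nRT: V₁ = nRT₁/P₁ = 1.048 L.
V constant ⇒ P ∝ T: V₂ = V₁; T₂ = T₁·(P₂/P₁) = 1446 K.
P constant ⇒ V ∝ T: P₃ = P₂; T₃ = T₂·(V₃/V₂) = 624.2 K.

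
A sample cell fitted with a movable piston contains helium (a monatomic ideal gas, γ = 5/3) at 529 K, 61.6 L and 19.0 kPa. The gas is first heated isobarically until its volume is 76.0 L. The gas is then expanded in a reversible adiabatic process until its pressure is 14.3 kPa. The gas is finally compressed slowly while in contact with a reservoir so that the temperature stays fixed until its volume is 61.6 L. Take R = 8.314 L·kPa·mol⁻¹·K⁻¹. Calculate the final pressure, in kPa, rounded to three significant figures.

P₄ ≈ 20.9 kPa

P constant ⇒ V ∝ T: P₂ = P₁; T₂ = T₁·(V₂/V₁) = 652.7 K.
Reversible adiabatic, γ = 5/3: T₃ = T₂·(P₃/P₂)^((γ−1)/γ) = 582.5 K; V₃ = V₂·(P₂/P₃)^(1/γ) = 90.13 L.
Isothermal, so P V is constant: T₄ = T₃; P₄ = P₃·(V₃/V₄) = 20.92 kPa.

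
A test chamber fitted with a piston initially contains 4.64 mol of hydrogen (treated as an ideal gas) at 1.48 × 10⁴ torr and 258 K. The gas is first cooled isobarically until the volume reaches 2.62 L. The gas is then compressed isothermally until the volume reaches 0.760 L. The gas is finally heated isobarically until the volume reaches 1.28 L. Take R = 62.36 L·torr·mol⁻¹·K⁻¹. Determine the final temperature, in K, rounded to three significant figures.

T₄ ≈ 226 K

From PV = nRT: V₁ = nRT₁/P₁ = 5.044 L.
P constant ⇒ V ∝ T: P₂ = P₁; T₂ = T₁·(V₂/V₁) = 134.0 K.
T constant ⇒ Boyle's law P V = const: T₃ = T₂; P₃ = P₂·(V₂/V₃) = 5.102e+04 torr.
Isobaric, so V/T is constant: P₄ = P₃; T₄ = T₃·(V₄/V₃) = 225.7 K.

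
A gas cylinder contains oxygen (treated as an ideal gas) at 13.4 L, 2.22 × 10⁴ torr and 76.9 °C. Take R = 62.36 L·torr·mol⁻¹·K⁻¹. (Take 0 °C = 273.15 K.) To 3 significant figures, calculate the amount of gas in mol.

n ≈ 13.6 mol

Convert: T = 350.05 K.
PV = nRT ⇒ n = PV/(RT) = (2.22e+04 × 13.4) / (62.36 × 350.05)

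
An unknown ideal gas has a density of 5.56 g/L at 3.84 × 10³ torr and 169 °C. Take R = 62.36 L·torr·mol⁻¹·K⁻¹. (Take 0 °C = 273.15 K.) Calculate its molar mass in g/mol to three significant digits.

ρ = PM/(RT) ⇒ M = ρRT/P = (5.56 × 62.36 × 442.1) / 3.84e+03

M ≈ 39.9 g/mol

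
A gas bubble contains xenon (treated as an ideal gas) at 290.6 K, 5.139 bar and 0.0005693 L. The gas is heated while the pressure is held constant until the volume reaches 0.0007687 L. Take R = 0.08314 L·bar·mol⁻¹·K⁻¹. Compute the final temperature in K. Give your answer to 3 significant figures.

P constant ⇒ V ∝ T: P₂ = P₁; T₂ = T₁·(V₂/V₁) = 392.4 K.

T₂ ≈ 392 K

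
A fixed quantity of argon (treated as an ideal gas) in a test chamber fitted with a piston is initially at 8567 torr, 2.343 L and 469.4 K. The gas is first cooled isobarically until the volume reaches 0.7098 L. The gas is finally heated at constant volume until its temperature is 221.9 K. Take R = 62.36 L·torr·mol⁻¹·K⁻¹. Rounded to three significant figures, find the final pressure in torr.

P₃ ≈ 1.34e+04 torr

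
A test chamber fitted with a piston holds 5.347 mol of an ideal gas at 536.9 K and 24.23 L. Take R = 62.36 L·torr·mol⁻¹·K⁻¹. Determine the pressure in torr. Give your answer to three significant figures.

P ≈ 7.39e+03 torr

PV = nRT ⇒ P = nRT/V = (5.347 × 62.36 × 536.9) / 24.23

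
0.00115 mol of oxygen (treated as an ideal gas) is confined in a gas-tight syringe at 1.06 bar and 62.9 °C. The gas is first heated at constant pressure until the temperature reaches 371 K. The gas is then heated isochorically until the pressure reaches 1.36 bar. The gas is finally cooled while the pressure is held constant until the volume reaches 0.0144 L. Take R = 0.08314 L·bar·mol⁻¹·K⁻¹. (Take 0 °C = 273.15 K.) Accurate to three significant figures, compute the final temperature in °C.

Convert: T₁ = 336.0 K.
From PV = nRT: V₁ = nRT₁/P₁ = 0.03031 L.
Isobaric, so V/T is constant: P₂ = P₁; V₂ = V₁·(T₂/T₁) = 0.03346 L.
V constant ⇒ P ∝ T: V₃ = V₂; T₃ = T₂·(P₃/P₂) = 476.0 K.
P constant ⇒ V ∝ T: P₄ = P₃; T₄ = T₃·(V₄/V₃) = 204.8 K.

T₄ ≈ -68.3 °C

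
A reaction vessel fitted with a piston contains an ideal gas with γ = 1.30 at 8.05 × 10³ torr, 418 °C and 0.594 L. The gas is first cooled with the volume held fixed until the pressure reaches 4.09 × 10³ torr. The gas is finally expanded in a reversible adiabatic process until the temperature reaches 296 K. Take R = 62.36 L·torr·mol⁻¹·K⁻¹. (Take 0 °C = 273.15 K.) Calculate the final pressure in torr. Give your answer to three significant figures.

Convert: T₁ = 691.1 K.
Isochoric, so P/T is constant: V₂ = V₁; T₂ = T₁·(P₂/P₁) = 351.2 K.
Reversible adiabatic, γ = 1.30: P₃ = P₂·(T₃/T₂)^(γ/(γ−1)) = 1951 torr; V₃ = V₂·(T₂/T₃)^(1/(γ−1)) = 1.050 L.

P₃ ≈ 1.95e+03 torr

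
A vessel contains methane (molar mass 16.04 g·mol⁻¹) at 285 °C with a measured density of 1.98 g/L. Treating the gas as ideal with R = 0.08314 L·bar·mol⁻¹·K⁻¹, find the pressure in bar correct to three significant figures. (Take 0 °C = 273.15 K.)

ρ = PM/(RT) ⇒ P = ρRT/M = (1.98 × 0.08314 × 558.1) / 16.04

P ≈ 5.73 bar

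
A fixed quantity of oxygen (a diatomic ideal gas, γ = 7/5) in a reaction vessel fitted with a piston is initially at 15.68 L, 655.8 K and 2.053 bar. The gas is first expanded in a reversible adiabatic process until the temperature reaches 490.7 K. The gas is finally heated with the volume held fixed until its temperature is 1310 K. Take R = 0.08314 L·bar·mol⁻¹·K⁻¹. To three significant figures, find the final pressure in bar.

P₃ ≈ 1.99 bar

Reversible adiabatic, γ = 7/5: P₂ = P₁·(T₂/T₁)^(γ/(γ−1)) = 0.7440 bar; V₂ = V₁·(T₁/T₂)^(1/(γ−1)) = 32.38 L.
Isochoric, so P/T is constant: V₃ = V₂; P₃ = P₂·(T₃/T₂) = 1.986 bar.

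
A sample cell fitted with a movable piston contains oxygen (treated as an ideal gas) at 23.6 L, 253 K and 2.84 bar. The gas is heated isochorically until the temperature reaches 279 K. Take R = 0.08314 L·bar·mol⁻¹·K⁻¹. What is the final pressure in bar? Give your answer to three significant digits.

V constant ⇒ P ∝ T: V₂ = V₁; P₂ = P₁·(T₂/T₁) = 3.132 bar.

P₂ ≈ 3.13 bar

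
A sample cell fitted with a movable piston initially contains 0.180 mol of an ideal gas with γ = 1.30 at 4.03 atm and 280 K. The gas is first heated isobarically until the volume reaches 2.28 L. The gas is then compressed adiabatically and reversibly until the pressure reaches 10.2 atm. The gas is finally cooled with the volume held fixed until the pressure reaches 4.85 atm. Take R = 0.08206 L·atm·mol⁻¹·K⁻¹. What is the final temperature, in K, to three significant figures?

T₄ ≈ 366 K

From PV = nRT: V₁ = nRT₁/P₁ = 1.026 L.
P constant ⇒ V ∝ T: P₂ = P₁; T₂ = T₁·(V₂/V₁) = 622.1 K.
Reversible adiabatic, γ = 1.30: T₃ = T₂·(P₃/P₂)^((γ−1)/γ) = 770.7 K; V₃ = V₂·(P₂/P₃)^(1/γ) = 1.116 L.
Isochoric, so P/T is constant: V₄ = V₃; T₄ = T₃·(P₄/P₃) = 366.5 K.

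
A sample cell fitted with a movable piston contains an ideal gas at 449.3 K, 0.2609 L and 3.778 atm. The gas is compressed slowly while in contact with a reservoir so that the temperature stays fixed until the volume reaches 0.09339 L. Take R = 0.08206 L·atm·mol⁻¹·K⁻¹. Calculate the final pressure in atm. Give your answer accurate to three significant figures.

Isothermal, so P V is constant: T₂ = T₁; P₂ = P₁·(V₁/V₂) = 10.55 atm.

P₂ ≈ 10.6 atm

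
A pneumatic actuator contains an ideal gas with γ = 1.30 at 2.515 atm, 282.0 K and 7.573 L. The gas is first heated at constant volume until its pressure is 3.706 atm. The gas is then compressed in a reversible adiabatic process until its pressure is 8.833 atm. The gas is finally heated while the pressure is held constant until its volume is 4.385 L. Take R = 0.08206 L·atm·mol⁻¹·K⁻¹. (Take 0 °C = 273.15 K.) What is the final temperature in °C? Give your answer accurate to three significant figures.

T₄ ≈ 300 °C

V constant ⇒ P ∝ T: V₂ = V₁; T₂ = T₁·(P₂/P₁) = 415.5 K.
Reversible adiabatic, γ = 1.30: T₃ = T₂·(P₃/P₂)^((γ−1)/γ) = 507.8 K; V₃ = V₂·(P₂/P₃)^(1/γ) = 3.883 L.
P constant ⇒ V ∝ T: P₄ = P₃; T₄ = T₃·(V₄/V₃) = 573.5 K.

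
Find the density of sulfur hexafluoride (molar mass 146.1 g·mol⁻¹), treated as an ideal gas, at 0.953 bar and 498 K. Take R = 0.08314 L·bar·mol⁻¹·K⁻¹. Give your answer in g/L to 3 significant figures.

ρ = PM/(RT) = (0.953 × 146.1) / (0.08314 × 498.0)

ρ ≈ 3.36 g/L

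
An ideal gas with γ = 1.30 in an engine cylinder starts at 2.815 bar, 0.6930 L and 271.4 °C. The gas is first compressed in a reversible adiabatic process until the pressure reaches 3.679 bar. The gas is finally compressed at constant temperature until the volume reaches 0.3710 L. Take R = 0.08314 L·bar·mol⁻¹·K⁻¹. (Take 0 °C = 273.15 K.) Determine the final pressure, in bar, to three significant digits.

Convert: T₁ = 544.5 K.
Adiabatic (γ = 1.30), T V^(γ−1) and P V^γ constant: T₂ = T₁·(P₂/P₁)^((γ−1)/γ) = 579.2 K; V₂ = V₁·(P₁/P₂)^(1/γ) = 0.5640 L.
Isothermal, so P V is constant: T₃ = T₂; P₃ = P₂·(V₂/V₃) = 5.593 bar.

P₃ ≈ 5.59 bar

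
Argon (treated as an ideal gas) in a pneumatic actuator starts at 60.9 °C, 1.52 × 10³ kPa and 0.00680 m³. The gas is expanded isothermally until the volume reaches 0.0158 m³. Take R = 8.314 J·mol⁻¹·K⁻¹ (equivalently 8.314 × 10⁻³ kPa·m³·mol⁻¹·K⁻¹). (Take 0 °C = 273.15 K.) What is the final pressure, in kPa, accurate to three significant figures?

Convert: T₁ = 334.0 K.
T constant ⇒ Boyle's law P V = const: T₂ = T₁; P₂ = P₁·(V₁/V₂) = 654.2 kPa.

P₂ ≈ 654 kPa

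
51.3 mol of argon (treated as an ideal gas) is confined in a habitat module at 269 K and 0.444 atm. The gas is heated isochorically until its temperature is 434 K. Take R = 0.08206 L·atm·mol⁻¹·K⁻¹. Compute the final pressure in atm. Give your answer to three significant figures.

From PV = nRT: V₁ = nRT₁/P₁ = 2550 L.
Isochoric, so P/T is constant: V₂ = V₁; P₂ = P₁·(T₂/T₁) = 0.7163 atm.

P₂ ≈ 0.716 atm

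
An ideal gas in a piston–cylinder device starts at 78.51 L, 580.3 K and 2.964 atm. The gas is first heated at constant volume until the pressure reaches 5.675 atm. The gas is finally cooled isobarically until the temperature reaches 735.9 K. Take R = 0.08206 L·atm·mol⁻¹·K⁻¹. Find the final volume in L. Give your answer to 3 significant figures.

V₃ ≈ 52.0 L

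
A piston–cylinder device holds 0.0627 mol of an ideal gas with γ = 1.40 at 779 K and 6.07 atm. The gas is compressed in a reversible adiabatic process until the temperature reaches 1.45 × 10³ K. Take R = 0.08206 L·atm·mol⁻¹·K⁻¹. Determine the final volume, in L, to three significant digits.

From PV = nRT: V₁ = nRT₁/P₁ = 0.6603 L.
Reversible adiabatic, γ = 1.40: P₂ = P₁·(T₂/T₁)^(γ/(γ−1)) = 53.41 atm; V₂ = V₁·(T₁/T₂)^(1/(γ−1)) = 0.1397 L.

V₂ ≈ 0.140 L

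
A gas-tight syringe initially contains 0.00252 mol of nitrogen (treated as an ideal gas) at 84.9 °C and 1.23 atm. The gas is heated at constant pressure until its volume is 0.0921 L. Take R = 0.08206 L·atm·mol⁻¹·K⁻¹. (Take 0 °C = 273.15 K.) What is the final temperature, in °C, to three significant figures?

Convert: T₁ = 358.0 K.
From PV = nRT: V₁ = nRT₁/P₁ = 0.06020 L.
P constant ⇒ V ∝ T: P₂ = P₁; T₂ = T₁·(V₂/V₁) = 547.8 K.

T₂ ≈ 275 °C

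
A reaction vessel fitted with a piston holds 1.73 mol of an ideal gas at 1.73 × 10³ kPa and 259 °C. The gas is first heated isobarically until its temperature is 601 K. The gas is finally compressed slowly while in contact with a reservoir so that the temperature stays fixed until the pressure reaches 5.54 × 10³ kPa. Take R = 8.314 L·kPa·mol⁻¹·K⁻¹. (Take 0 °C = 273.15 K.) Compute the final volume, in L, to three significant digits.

Convert: T₁ = 532.1 K.
From PV = nRT: V₁ = nRT₁/P₁ = 4.424 L.
Isobaric, so V/T is constant: P₂ = P₁; V₂ = V₁·(T₂/T₁) = 4.997 L.
Isothermal, so P V is constant: T₃ = T₂; V₃ = V₂·(P₂/P₃) = 1.560 L.

V₃ ≈ 1.56 L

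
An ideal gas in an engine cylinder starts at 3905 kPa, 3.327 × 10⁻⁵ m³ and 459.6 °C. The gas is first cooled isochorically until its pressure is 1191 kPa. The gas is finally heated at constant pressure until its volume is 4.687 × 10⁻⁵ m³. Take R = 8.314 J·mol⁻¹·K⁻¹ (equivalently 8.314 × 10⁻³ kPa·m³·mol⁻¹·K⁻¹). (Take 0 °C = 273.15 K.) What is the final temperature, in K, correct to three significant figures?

Convert: T₁ = 732.8 K.
V constant ⇒ P ∝ T: V₂ = V₁; T₂ = T₁·(P₂/P₁) = 223.5 K.
Isobaric, so V/T is constant: P₃ = P₂; T₃ = T₂·(V₃/V₂) = 314.8 K.

T₃ ≈ 315 K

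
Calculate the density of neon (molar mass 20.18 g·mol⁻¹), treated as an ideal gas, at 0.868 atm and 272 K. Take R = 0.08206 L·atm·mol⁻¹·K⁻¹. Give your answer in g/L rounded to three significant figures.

ρ ≈ 0.785 g/L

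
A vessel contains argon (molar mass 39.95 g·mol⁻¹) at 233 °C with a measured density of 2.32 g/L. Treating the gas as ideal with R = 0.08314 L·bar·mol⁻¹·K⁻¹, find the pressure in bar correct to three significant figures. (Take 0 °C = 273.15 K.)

P ≈ 2.44 bar

ρ = PM/(RT) ⇒ P = ρRT/M = (2.32 × 0.08314 × 506.1) / 39.95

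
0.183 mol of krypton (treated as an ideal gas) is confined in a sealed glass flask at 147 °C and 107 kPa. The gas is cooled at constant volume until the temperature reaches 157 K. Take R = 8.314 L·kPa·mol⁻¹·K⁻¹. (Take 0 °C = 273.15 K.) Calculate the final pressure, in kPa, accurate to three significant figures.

P₂ ≈ 40.0 kPa

Convert: T₁ = 420.1 K.
From PV = nRT: V₁ = nRT₁/P₁ = 5.974 L.
V constant ⇒ P ∝ T: V₂ = V₁; P₂ = P₁·(T₂/T₁) = 39.98 kPa.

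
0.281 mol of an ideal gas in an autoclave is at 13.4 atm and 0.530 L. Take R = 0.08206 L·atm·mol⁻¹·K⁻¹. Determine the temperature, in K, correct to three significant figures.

T ≈ 308 K

PV = nRT ⇒ T = PV/(nR) = (13.4 × 0.530) / (0.281 × 0.08206)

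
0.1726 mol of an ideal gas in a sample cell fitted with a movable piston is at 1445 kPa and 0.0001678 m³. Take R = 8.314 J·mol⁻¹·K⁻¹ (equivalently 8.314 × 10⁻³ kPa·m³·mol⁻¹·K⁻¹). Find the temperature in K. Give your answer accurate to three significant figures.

T ≈ 169 K

PV = nRT ⇒ T = PV/(nR) = (1445 × 0.0001678) / (0.1726 × 8.314 × 10⁻³)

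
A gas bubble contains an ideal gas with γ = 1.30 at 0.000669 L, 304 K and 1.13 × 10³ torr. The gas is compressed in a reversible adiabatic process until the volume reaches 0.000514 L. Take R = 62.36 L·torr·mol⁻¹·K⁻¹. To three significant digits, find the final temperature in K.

T₂ ≈ 329 K

Reversible adiabatic, γ = 1.30: T₂ = T₁·(V₁/V₂)^(γ−1) = 329.0 K; P₂ = P₁·(V₁/V₂)^γ = 1592 torr.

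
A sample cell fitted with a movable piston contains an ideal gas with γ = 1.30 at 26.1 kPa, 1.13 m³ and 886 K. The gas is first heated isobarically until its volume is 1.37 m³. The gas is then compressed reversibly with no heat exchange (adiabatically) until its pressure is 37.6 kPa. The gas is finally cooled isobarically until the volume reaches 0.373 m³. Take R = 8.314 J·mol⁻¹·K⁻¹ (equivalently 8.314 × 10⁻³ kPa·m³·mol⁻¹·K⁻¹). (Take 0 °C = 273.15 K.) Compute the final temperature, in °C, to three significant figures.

T₄ ≈ 148 °C

Isobaric, so V/T is constant: P₂ = P₁; T₂ = T₁·(V₂/V₁) = 1074 K.
Adiabatic (γ = 1.30), T V^(γ−1) and P V^γ constant: T₃ = T₂·(P₃/P₂)^((γ−1)/γ) = 1169 K; V₃ = V₂·(P₂/P₃)^(1/γ) = 1.035 m³.
Isobaric, so V/T is constant: P₄ = P₃; T₄ = T₃·(V₄/V₃) = 421.3 K.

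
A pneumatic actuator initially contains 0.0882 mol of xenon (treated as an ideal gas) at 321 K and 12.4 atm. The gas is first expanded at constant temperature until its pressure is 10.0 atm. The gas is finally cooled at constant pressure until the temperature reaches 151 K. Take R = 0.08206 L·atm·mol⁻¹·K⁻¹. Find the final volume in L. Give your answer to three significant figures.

V₃ ≈ 0.109 L

From PV = nRT: V₁ = nRT₁/P₁ = 0.1874 L.
T constant ⇒ Boyle's law P V = const: T₂ = T₁; V₂ = V₁·(P₁/P₂) = 0.2323 L.
Isobaric, so V/T is constant: P₃ = P₂; V₃ = V₂·(T₃/T₂) = 0.1093 L.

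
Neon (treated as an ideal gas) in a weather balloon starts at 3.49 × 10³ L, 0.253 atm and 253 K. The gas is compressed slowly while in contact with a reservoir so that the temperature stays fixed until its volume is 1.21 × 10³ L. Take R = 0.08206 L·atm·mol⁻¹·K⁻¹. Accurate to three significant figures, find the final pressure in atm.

P₂ ≈ 0.730 atm

T constant ⇒ Boyle's law P V = const: T₂ = T₁; P₂ = P₁·(V₁/V₂) = 0.7297 atm.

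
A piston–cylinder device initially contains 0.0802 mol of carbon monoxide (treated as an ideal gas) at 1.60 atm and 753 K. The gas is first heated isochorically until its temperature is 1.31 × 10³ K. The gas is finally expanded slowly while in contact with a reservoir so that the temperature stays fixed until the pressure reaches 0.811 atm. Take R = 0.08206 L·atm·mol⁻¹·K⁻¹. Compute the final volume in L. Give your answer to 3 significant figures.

V₃ ≈ 10.6 L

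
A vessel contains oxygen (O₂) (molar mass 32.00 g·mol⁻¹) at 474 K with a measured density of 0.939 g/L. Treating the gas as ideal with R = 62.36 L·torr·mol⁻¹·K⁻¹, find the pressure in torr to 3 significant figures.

P ≈ 867 torr

ρ = PM/(RT) ⇒ P = ρRT/M = (0.939 × 62.36 × 474.0) / 32.00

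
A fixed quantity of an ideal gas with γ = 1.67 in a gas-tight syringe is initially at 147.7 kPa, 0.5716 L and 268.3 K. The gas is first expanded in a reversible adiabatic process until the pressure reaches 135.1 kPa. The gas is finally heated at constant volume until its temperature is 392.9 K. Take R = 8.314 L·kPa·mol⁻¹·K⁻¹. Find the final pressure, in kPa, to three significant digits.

Reversible adiabatic, γ = 1.67: T₂ = T₁·(P₂/P₁)^((γ−1)/γ) = 258.9 K; V₂ = V₁·(P₁/P₂)^(1/γ) = 0.6029 L.
V constant ⇒ P ∝ T: V₃ = V₂; P₃ = P₂·(T₃/T₂) = 205.0 kPa.

P₃ ≈ 205 kPa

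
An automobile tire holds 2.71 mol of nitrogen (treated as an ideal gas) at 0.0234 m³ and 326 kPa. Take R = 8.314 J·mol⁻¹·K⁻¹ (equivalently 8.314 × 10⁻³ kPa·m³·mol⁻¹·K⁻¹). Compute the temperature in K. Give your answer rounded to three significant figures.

PV = nRT ⇒ T = PV/(nR) = (326 × 0.0234) / (2.71 × 8.314 × 10⁻³)

T ≈ 339 K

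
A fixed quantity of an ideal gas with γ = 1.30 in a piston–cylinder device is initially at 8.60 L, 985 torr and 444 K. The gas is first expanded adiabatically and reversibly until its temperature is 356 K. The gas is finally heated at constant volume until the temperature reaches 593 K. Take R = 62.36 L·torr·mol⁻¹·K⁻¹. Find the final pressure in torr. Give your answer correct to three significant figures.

P₃ ≈ 630 torr

Adiabatic (γ = 1.30), T V^(γ−1) and P V^γ constant: P₂ = P₁·(T₂/T₁)^(γ/(γ−1)) = 378.2 torr; V₂ = V₁·(T₁/T₂)^(1/(γ−1)) = 17.96 L.
Isochoric, so P/T is constant: V₃ = V₂; P₃ = P₂·(T₃/T₂) = 630.0 torr.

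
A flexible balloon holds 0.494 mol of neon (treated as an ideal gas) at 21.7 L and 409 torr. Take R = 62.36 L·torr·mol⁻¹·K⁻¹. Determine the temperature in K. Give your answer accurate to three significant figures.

PV = nRT ⇒ T = PV/(nR) = (409 × 21.7) / (0.494 × 62.36)

T ≈ 288 K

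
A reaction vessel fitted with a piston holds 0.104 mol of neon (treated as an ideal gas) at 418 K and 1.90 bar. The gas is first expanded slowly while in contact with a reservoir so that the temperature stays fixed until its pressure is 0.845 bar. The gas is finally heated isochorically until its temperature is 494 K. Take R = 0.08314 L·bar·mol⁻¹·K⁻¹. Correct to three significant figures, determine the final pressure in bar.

P₃ ≈ 0.999 bar

From PV = nRT: V₁ = nRT₁/P₁ = 1.902 L.
Isothermal, so P V is constant: T₂ = T₁; V₂ = V₁·(P₁/P₂) = 4.277 L.
Isochoric, so P/T is constant: V₃ = V₂; P₃ = P₂·(T₃/T₂) = 0.9986 bar.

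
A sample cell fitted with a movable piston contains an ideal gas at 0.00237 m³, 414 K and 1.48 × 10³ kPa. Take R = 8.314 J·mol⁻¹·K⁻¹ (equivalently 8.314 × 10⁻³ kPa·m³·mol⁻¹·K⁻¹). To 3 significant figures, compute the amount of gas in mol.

PV = nRT ⇒ n = PV/(RT) = (1.48e+03 × 0.00237) / (8.314 × 10⁻³ × 414)

n ≈ 1.02 mol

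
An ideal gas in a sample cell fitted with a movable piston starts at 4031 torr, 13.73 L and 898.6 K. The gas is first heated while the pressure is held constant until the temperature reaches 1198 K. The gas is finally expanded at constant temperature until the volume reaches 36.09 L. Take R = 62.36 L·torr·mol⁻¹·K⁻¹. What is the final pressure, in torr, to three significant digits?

P constant ⇒ V ∝ T: P₂ = P₁; V₂ = V₁·(T₂/T₁) = 18.30 L.
T constant ⇒ Boyle's law P V = const: T₃ = T₂; P₃ = P₂·(V₂/V₃) = 2044 torr.

P₃ ≈ 2.04e+03 torr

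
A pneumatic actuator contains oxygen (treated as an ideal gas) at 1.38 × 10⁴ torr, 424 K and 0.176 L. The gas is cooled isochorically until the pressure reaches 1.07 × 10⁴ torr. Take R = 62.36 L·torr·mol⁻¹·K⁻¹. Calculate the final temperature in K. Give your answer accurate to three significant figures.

T₂ ≈ 329 K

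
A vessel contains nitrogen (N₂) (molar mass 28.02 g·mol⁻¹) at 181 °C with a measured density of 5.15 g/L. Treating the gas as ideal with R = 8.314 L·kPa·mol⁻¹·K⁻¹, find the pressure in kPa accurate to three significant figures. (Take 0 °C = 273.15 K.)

P ≈ 694 kPa

ρ = PM/(RT) ⇒ P = ρRT/M = (5.15 × 8.314 × 454.1) / 28.02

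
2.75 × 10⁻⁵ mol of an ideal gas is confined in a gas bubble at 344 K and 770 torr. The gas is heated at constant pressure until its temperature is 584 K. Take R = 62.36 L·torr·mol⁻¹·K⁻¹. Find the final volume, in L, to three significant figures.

V₂ ≈ 0.00130 L

From PV = nRT: V₁ = nRT₁/P₁ = 0.0007661 L.
P constant ⇒ V ∝ T: P₂ = P₁; V₂ = V₁·(T₂/T₁) = 0.001301 L.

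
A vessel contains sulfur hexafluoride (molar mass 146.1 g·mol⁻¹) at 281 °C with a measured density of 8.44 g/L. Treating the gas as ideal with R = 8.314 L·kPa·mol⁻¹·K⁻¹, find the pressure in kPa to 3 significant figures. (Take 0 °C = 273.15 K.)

P ≈ 266 kPa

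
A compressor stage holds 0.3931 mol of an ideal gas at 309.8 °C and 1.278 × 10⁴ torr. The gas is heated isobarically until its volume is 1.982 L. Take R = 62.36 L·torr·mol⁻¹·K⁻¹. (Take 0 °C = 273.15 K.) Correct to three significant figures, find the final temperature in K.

T₂ ≈ 1.03e+03 K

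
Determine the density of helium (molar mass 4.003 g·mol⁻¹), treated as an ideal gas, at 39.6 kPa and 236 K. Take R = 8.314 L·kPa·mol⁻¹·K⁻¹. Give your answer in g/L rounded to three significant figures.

ρ = PM/(RT) = (39.6 × 4.003) / (8.314 × 236.0)

ρ ≈ 0.0808 g/L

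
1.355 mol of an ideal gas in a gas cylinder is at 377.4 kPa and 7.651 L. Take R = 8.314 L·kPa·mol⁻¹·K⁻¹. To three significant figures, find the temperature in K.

T ≈ 256 K

PV = nRT ⇒ T = PV/(nR) = (377.4 × 7.651) / (1.355 × 8.314)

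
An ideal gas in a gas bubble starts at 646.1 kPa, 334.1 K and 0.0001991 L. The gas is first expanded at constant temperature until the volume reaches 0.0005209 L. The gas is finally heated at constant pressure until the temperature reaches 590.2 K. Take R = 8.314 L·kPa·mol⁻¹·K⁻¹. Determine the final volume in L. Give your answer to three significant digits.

Isothermal, so P V is constant: T₂ = T₁; P₂ = P₁·(V₁/V₂) = 247.0 kPa.
Isobaric, so V/T is constant: P₃ = P₂; V₃ = V₂·(T₃/T₂) = 0.0009202 L.

V₃ ≈ 0.000920 L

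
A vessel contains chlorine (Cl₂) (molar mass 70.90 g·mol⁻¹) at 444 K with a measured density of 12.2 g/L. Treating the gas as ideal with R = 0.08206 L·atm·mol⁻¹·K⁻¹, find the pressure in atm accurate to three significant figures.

ρ = PM/(RT) ⇒ P = ρRT/M = (12.2 × 0.08206 × 444.0) / 70.90

P ≈ 6.27 atm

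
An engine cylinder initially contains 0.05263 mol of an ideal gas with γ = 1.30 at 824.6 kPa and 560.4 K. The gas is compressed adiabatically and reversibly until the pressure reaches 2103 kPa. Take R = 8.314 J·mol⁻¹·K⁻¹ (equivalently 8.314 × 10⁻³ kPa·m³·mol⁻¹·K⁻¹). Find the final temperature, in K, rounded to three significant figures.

T₂ ≈ 696 K

From PV = nRT: V₁ = nRT₁/P₁ = 0.0002974 m³.
Adiabatic (γ = 1.30), T V^(γ−1) and P V^γ constant: T₂ = T₁·(P₂/P₁)^((γ−1)/γ) = 695.5 K; V₂ = V₁·(P₁/P₂)^(1/γ) = 0.0001447 m³.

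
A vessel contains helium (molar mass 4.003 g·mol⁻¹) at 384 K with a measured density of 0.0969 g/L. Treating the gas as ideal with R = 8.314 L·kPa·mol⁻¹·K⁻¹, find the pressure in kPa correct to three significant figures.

P ≈ 77.3 kPa

ρ = PM/(RT) ⇒ P = ρRT/M = (0.0969 × 8.314 × 384.0) / 4.003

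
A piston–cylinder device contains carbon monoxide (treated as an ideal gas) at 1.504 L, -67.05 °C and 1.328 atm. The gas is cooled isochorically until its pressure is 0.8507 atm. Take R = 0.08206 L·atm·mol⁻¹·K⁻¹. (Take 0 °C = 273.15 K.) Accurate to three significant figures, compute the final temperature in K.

Convert: T₁ = 206.1 K.
Isochoric, so P/T is constant: V₂ = V₁; T₂ = T₁·(P₂/P₁) = 132.0 K.

T₂ ≈ 132 K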